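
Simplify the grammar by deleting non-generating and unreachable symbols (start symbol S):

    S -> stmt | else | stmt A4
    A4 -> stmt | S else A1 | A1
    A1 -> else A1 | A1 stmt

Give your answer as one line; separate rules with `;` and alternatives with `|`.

Generating nonterminals: {A4, S}.
Reachable from S after that: {A4, S}.
Removed useless symbols: {A1} and every production mentioning them.

S -> stmt | else | stmt A4; A4 -> stmt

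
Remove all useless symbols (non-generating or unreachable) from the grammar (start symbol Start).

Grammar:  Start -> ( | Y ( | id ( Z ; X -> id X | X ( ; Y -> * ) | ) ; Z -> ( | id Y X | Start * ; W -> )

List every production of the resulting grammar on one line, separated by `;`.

Generating nonterminals: {Start, W, Y, Z}.
Reachable from Start after that: {Start, Y, Z}.
Removed useless symbols: {W, X} and every production mentioning them.

Start -> ( | Y ( | id ( Z; Y -> * ) | ); Z -> ( | Start *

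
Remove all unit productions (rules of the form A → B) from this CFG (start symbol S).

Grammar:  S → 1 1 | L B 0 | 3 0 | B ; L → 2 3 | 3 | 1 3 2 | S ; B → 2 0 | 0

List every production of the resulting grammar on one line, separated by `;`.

Unit pairs: L ⇒* {B, S}; S ⇒* {B}.
For each unit pair (A, B), copy every non-unit production of B to A, then drop all unit productions.

S → 2 0 | 0 | 1 1 | L B 0 | 3 0; L → 2 3 | 3 | 1 3 2 | 2 0 | 0 | 1 1 | L B 0 | 3 0; B → 2 0 | 0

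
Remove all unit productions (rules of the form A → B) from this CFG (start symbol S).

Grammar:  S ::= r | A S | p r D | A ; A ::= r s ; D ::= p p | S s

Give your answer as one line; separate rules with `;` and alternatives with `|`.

Unit pairs: S ⇒* {A}.
For every A with A ⇒* B via unit rules, add B's non-unit alternatives to A; then delete every rule of the form X → Y.

S ::= r | A S | p r D | r s; A ::= r s; D ::= p p | S s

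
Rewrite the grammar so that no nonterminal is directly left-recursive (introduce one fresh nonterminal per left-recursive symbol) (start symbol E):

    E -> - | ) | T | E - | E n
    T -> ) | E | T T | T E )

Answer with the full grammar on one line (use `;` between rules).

Left recursion appears on E, T.
For E: α = {-, n}, β = {-, ), T}. Rewrite as E → β E' and E' → α E' | ε.
For T: α = {T, E )}, β = {), E}. Rewrite as T → β T' and T' → α T' | ε.

E -> - E' | ) E' | T E'; T -> ) T' | E T'; E' -> - E' | n E' | ε; T' -> T T' | E ) T' | ε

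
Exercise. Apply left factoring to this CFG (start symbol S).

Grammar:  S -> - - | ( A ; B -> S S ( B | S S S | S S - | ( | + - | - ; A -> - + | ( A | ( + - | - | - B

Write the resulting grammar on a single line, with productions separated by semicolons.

B has alternatives sharing prefix 'S S': factor to B → S S B' with B' → ( B | S | -.
A has alternatives sharing prefix '-': factor to A → - A' with A' → + | ε | B.
A has alternatives sharing prefix '(': factor to A → ( A'' with A'' → A | + -.

S -> - - | ( A; B -> ( | + - | - | S S B'; A -> - A' | ( A''; B' -> ( B | S | -; A' -> + | ε | B; A'' -> A | + -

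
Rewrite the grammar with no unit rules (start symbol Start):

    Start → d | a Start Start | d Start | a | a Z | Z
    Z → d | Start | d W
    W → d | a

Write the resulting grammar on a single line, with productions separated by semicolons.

Unit pairs: Start ⇒* {Z}; Z ⇒* {Start}.
Replace each nonterminal's rules with the union of the non-unit rules of every nonterminal it unit-derives.

Start → d | d W | a Start Start | d Start | a | a Z; Z → d | d W | a Start Start | d Start | a | a Z; W → d | a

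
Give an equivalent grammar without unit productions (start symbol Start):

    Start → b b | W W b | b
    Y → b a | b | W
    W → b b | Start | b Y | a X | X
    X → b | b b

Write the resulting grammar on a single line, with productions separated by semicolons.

Start → b b | W W b | b; Y → b b | W W b | b | b Y | a X | b a; W → b b | W W b | b | b Y | a X; X → b | b b

Unit pairs: W ⇒* {Start, X}; Y ⇒* {Start, W, X}.
For every A with A ⇒* B via unit rules, add B's non-unit alternatives to A; then delete every rule of the form X → Y.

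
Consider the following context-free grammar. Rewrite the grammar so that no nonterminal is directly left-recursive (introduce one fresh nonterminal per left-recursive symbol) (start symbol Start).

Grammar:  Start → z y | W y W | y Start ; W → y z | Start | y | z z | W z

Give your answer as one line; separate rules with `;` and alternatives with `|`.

Directly left-recursive nonterminal: W.
For W: α = {z}, β = {y z, Start, y, z z}. Rewrite as W → β W1 and W1 → α W1 | ε.

Start → z y | W y W | y Start; W → y z W1 | Start W1 | y W1 | z z W1; W1 → z W1 | eps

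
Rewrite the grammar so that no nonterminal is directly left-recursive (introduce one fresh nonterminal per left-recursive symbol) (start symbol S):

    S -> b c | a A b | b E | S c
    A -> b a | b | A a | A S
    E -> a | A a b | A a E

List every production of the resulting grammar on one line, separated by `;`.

Left recursion appears on S, A.
For S: α = {c}, β = {b c, a A b, b E}. Rewrite as S → β S' and S' → α S' | ε.
For A: α = {a, S}, β = {b a, b}. Rewrite as A → β A' and A' → α A' | ε.

S -> b c S' | a A b S' | b E S'; A -> b a A' | b A'; E -> a | A a b | A a E; S' -> c S' | ε; A' -> a A' | S A' | ε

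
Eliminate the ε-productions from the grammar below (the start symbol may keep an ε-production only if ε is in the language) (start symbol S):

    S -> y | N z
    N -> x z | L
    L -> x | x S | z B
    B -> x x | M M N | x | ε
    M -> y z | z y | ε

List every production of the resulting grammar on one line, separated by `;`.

S -> y | N z; N -> x z | L; L -> x | x S | z B | z; B -> x x | M M N | M N | N | x; M -> y z | z y

Nullable nonterminals: {B, M}.
ε ∉ L(G), so no ε-production is kept.
For each production, add variants omitting each subset of nullable occurrences: L → z B gives z B | z. B → M M N gives M M N | M N | N.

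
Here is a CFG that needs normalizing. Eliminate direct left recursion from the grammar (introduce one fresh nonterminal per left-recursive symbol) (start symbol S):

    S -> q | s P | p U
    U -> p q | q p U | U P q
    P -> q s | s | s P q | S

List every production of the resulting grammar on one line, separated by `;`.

S -> q | s P | p U; U -> p q U' | q p U U'; P -> q s | s | s P q | S; U' -> P q U' | ε

Directly left-recursive nonterminal: U.
For U: α = {P q}, β = {p q, q p U}. Rewrite as U → β U' and U' → α U' | ε.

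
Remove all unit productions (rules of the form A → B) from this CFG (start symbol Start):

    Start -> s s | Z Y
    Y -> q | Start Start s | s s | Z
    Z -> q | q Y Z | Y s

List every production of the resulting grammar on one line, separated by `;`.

Start -> s s | Z Y; Y -> q | q Y Z | Y s | Start Start s | s s; Z -> q | q Y Z | Y s

Unit pairs: Y ⇒* {Z}.
Replace each nonterminal's rules with the union of the non-unit rules of every nonterminal it unit-derives.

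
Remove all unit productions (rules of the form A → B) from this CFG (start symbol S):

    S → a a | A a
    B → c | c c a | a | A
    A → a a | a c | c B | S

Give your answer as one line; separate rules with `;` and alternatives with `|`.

Unit pairs: A ⇒* {S}; B ⇒* {A, S}.
For each unit pair (A, B), copy every non-unit production of B to A, then drop all unit productions.

S → a a | A a; B → c | c c a | a | a a | A a | a c | c B; A → a a | A a | a c | c B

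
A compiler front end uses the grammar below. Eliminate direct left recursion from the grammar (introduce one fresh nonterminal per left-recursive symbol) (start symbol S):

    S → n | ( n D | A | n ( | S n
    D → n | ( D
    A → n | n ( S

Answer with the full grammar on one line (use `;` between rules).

Directly left-recursive nonterminal: S.
For S: α = {n}, β = {n, ( n D, A, n (}. Rewrite as S → β S' and S' → α S' | ε.

S → n S' | ( n D S' | A S' | n ( S'; D → n | ( D; A → n | n ( S; S' → n S' | ε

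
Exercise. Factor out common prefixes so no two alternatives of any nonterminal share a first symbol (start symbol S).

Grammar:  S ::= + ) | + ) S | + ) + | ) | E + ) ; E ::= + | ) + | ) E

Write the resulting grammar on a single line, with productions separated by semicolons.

S has alternatives sharing prefix '+ )': factor to S → + ) S' with S' → ε | S | +.
E has alternatives sharing prefix ')': factor to E → ) E' with E' → + | E.

S ::= ) | E + ) | + ) S'; E ::= + | ) E'; S' ::= eps | S | +; E' ::= + | E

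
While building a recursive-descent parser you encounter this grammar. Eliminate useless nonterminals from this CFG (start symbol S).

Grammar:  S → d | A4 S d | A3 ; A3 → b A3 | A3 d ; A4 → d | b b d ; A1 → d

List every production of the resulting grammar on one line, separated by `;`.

Generating nonterminals: {A1, A4, S}.
Reachable from S after that: {A4, S}.
Removed useless symbols: {A1, A3} and every production mentioning them.

S → d | A4 S d; A4 → d | b b d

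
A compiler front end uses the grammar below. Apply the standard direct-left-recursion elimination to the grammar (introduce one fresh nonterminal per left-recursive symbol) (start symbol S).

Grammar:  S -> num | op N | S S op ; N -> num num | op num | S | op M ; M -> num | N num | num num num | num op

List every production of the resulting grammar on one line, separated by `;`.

S -> num S' | op N S'; N -> num num | op num | S | op M; M -> num | N num | num num num | num op; S' -> S op S' | ε

Left recursion appears on S.
For S: α = {S op}, β = {num, op N}. Rewrite as S → β S' and S' → α S' | ε.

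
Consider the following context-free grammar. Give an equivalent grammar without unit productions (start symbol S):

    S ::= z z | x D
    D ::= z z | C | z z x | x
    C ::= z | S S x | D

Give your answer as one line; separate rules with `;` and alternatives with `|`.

S ::= z z | x D; D ::= z | S S x | z z | z z x | x; C ::= z | S S x | z z | z z x | x

Unit pairs: C ⇒* {D}; D ⇒* {C}.
For every A with A ⇒* B via unit rules, add B's non-unit alternatives to A; then delete every rule of the form X → Y.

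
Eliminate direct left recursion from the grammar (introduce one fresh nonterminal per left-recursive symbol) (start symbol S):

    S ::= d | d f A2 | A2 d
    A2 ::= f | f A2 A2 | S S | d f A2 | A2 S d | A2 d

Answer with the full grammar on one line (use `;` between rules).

S ::= d | d f A2 | A2 d; A2 ::= f A2' | f A2 A2 A2' | S S A2' | d f A2 A2'; A2' ::= S d A2' | d A2' | epsilon

A2 is directly left-recursive.
For A2: α = {S d, d}, β = {f, f A2 A2, S S, d f A2}. Rewrite as A2 → β A2' and A2' → α A2' | ε.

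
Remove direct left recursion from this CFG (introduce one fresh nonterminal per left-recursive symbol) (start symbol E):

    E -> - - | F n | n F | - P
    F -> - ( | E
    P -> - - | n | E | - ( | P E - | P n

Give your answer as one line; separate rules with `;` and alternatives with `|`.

E -> - - | F n | n F | - P; F -> - ( | E; P -> - - P' | n P' | E P' | - ( P'; P' -> E - P' | n P' | ε

P is directly left-recursive.
For P: α = {E -, n}, β = {- -, n, E, - (}. Rewrite as P → β P' and P' → α P' | ε.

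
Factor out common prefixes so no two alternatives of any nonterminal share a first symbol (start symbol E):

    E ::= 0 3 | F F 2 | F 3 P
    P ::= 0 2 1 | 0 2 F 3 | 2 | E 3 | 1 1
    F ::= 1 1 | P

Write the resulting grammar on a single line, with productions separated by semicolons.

E has alternatives sharing prefix 'F': factor to E → F E' with E' → F 2 | 3 P.
P has alternatives sharing prefix '0 2': factor to P → 0 2 P' with P' → 1 | F 3.

E ::= 0 3 | F E'; P ::= 2 | E 3 | 1 1 | 0 2 P'; F ::= 1 1 | P; E' ::= F 2 | 3 P; P' ::= 1 | F 3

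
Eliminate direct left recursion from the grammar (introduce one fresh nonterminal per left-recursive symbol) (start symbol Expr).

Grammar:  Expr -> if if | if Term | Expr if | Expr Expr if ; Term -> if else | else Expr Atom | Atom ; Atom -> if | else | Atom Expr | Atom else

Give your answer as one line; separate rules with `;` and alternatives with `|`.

Left recursion appears on Expr, Atom.
For Expr: α = {if, Expr if}, β = {if if, if Term}. Rewrite as Expr → β Expr1 and Expr1 → α Expr1 | ε.
For Atom: α = {Expr, else}, β = {if, else}. Rewrite as Atom → β Atom1 and Atom1 → α Atom1 | ε.

Expr -> if if Expr1 | if Term Expr1; Term -> if else | else Expr Atom | Atom; Atom -> if Atom1 | else Atom1; Expr1 -> if Expr1 | Expr if Expr1 | ε; Atom1 -> Expr Atom1 | else Atom1 | ε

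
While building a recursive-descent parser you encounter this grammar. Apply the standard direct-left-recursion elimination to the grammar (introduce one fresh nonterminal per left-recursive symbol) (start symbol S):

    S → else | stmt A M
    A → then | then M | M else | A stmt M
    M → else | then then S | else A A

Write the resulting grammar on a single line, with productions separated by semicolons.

S → else | stmt A M; A → then A' | then M A' | M else A'; M → else | then then S | else A A; A' → stmt M A' | ε

Directly left-recursive nonterminal: A.
For A: α = {stmt M}, β = {then, then M, M else}. Rewrite as A → β A' and A' → α A' | ε.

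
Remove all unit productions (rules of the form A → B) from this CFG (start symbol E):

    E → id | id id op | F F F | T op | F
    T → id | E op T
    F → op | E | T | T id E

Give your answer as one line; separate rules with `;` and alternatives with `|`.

E → id | id id op | F F F | T op | op | T id E | E op T; T → id | E op T; F → id | id id op | F F F | T op | op | T id E | E op T

Unit pairs: E ⇒* {F, T}; F ⇒* {E, T}.
For each unit pair (A, B), copy every non-unit production of B to A, then drop all unit productions.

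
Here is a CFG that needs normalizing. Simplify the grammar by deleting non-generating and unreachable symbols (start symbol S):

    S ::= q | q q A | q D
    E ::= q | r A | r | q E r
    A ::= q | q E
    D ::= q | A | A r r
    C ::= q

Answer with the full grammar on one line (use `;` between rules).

S ::= q | q q A | q D; E ::= q | r A | r | q E r; A ::= q | q E; D ::= q | A | A r r

Generating nonterminals: {A, C, D, E, S}.
Reachable from S after that: {A, D, E, S}.
Removed useless symbols: {C} and every production mentioning them.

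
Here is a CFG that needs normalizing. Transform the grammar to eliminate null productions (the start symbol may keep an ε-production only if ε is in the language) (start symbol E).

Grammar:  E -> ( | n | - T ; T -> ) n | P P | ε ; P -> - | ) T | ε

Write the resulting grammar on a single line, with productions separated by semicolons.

E -> ( | n | - T | -; T -> ) n | P P | P; P -> - | ) T | )

Nullable nonterminals: {P, T}.
ε ∉ L(G), so no ε-production is kept.
Expand every rule over subsets of its nullable positions: E → - T gives - T | -. T → P P gives P P | P. P → ) T gives ) T | ).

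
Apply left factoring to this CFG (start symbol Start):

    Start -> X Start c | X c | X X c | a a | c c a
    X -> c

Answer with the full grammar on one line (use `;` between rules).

Start has alternatives sharing prefix 'X': factor to Start → X Start1 with Start1 → Start c | c | X c.

Start -> a a | c c a | X Start1; X -> c; Start1 -> Start c | c | X c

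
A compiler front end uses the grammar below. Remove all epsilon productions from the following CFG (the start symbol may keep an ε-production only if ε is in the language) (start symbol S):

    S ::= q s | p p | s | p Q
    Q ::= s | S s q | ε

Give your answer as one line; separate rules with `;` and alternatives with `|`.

S ::= q s | p p | s | p Q | p; Q ::= s | S s q

Nullable set = {Q}.
ε ∉ L(G), so no ε-production is kept.
Expand every rule over subsets of its nullable positions: S → p Q gives p Q | p.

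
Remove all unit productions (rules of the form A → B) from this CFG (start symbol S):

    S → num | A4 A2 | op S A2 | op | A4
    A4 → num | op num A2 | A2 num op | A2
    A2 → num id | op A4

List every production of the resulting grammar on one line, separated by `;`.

S → num | op num A2 | A2 num op | num id | op A4 | A4 A2 | op S A2 | op; A4 → num | op num A2 | A2 num op | num id | op A4; A2 → num id | op A4

Unit pairs: A4 ⇒* {A2}; S ⇒* {A2, A4}.
Replace each nonterminal's rules with the union of the non-unit rules of every nonterminal it unit-derives.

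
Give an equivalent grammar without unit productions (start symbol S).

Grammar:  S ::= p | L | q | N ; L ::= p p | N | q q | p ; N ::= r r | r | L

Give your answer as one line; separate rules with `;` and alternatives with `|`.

S ::= p p | q q | p | q | r r | r; L ::= p p | q q | p | r r | r; N ::= p p | q q | p | r r | r

Unit pairs: L ⇒* {N}; N ⇒* {L}; S ⇒* {L, N}.
Replace each nonterminal's rules with the union of the non-unit rules of every nonterminal it unit-derives.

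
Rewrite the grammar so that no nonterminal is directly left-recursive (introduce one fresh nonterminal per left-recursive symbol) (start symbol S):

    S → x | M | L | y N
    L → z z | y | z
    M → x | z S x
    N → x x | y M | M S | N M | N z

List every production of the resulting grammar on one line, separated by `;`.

S → x | M | L | y N; L → z z | y | z; M → x | z S x; N → x x N' | y M N' | M S N'; N' → M N' | z N' | ε

N is directly left-recursive.
For N: α = {M, z}, β = {x x, y M, M S}. Rewrite as N → β N' and N' → α N' | ε.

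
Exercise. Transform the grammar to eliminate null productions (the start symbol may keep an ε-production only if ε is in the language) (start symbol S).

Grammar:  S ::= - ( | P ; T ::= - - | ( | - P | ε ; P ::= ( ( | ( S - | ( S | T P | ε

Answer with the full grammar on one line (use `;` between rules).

Nullable set = {P, S, T}.
ε ∈ L(G) since S is nullable, so keep S → ε.
Expand every rule over subsets of its nullable positions: T → - P gives - P | -. P → ( S - gives ( S - | ( -. P → ( S gives ( S | (. P → T P gives T P | T.

S ::= - ( | P | ε; T ::= - - | ( | - P | -; P ::= ( ( | ( S - | ( - | ( S | ( | T P | T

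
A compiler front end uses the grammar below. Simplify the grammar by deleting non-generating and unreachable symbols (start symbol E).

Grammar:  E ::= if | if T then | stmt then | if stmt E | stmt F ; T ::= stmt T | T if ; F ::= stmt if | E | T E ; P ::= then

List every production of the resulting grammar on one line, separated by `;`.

Generating nonterminals: {E, F, P}.
Reachable from E after that: {E, F}.
Removed useless symbols: {P, T} and every production mentioning them.

E ::= if | stmt then | if stmt E | stmt F; F ::= stmt if | E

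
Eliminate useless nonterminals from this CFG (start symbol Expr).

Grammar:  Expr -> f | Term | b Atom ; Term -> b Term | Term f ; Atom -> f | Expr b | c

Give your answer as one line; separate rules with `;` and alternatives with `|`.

Generating nonterminals: {Atom, Expr}.
Reachable from Expr after that: {Atom, Expr}.
Removed useless symbols: {Term} and every production mentioning them.

Expr -> f | b Atom; Atom -> f | Expr b | c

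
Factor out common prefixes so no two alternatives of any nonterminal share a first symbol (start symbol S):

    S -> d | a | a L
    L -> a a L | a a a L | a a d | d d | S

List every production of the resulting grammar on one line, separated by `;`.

S has alternatives sharing prefix 'a': factor to S → a S' with S' → ε | L.
L has alternatives sharing prefix 'a a': factor to L → a a L' with L' → L | a L | d.

S -> d | a S'; L -> d d | S | a a L'; S' -> ε | L; L' -> L | a L | d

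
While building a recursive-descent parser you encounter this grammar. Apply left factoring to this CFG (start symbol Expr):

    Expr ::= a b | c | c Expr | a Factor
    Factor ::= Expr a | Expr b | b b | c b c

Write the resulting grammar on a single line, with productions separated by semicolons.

Expr ::= a Expr1 | c Expr2; Factor ::= b b | c b c | Expr Factor1; Expr1 ::= b | Factor; Expr2 ::= ε | Expr; Factor1 ::= a | b

Expr has alternatives sharing prefix 'a': factor to Expr → a Expr1 with Expr1 → b | Factor.
Expr has alternatives sharing prefix 'c': factor to Expr → c Expr2 with Expr2 → ε | Expr.
Factor has alternatives sharing prefix 'Expr': factor to Factor → Expr Factor1 with Factor1 → a | b.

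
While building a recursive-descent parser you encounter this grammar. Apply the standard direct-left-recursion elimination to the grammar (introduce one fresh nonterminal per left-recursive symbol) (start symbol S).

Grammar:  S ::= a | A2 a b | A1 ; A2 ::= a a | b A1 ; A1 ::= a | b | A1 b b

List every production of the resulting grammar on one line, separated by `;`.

Left recursion appears on A1.
For A1: α = {b b}, β = {a, b}. Rewrite as A1 → β A1' and A1' → α A1' | ε.

S ::= a | A2 a b | A1; A2 ::= a a | b A1; A1 ::= a A1' | b A1'; A1' ::= b b A1' | ε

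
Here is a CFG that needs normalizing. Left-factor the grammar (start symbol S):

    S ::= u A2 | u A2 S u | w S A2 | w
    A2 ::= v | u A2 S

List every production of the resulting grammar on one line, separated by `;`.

S ::= u A2 S' | w S''; A2 ::= v | u A2 S; S' ::= ε | S u; S'' ::= S A2 | ε

S has alternatives sharing prefix 'u A2': factor to S → u A2 S' with S' → ε | S u.
S has alternatives sharing prefix 'w': factor to S → w S'' with S'' → S A2 | ε.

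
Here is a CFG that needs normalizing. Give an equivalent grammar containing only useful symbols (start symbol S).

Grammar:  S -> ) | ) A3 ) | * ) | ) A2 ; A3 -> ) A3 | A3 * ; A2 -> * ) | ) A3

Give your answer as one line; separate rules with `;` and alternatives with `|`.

Generating nonterminals: {A2, S}.
Reachable from S after that: {A2, S}.
Removed useless symbols: {A3} and every production mentioning them.

S -> ) | * ) | ) A2; A2 -> * )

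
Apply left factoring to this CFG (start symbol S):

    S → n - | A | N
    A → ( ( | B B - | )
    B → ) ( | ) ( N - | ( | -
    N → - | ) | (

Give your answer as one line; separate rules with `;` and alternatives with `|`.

S → n - | A | N; A → ( ( | B B - | ); B → ( | - | ) ( B'; N → - | ) | (; B' → ε | N -

B has alternatives sharing prefix ') (': factor to B → ) ( B' with B' → ε | N -.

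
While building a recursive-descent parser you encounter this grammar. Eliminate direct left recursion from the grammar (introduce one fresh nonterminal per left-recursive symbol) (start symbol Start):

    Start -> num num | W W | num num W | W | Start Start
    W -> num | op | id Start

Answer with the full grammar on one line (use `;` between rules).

Directly left-recursive nonterminal: Start.
For Start: α = {Start}, β = {num num, W W, num num W, W}. Rewrite as Start → β Start1 and Start1 → α Start1 | ε.

Start -> num num Start1 | W W Start1 | num num W Start1 | W Start1; W -> num | op | id Start; Start1 -> Start Start1 | ε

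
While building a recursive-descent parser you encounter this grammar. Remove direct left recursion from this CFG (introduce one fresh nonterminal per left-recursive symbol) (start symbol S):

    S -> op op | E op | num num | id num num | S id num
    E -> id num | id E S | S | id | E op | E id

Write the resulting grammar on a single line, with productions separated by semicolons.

S -> op op S' | E op S' | num num S' | id num num S'; E -> id num E' | id E S E' | S E' | id E'; S' -> id num S' | ε; E' -> op E' | id E' | ε

Directly left-recursive nonterminals: S, E.
For S: α = {id num}, β = {op op, E op, num num, id num num}. Rewrite as S → β S' and S' → α S' | ε.
For E: α = {op, id}, β = {id num, id E S, S, id}. Rewrite as E → β E' and E' → α E' | ε.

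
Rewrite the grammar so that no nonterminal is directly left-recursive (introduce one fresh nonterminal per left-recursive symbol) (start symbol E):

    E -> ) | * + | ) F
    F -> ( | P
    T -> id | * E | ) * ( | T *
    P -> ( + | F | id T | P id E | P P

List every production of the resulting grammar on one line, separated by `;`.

T, P are directly left-recursive.
For T: α = {*}, β = {id, * E, ) * (}. Rewrite as T → β T' and T' → α T' | ε.
For P: α = {id E, P}, β = {( +, F, id T}. Rewrite as P → β P' and P' → α P' | ε.

E -> ) | * + | ) F; F -> ( | P; T -> id T' | * E T' | ) * ( T'; P -> ( + P' | F P' | id T P'; T' -> * T' | ε; P' -> id E P' | P P' | ε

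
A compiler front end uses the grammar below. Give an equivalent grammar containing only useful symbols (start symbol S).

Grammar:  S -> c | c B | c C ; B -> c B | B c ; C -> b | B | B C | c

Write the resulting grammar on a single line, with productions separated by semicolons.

Generating nonterminals: {C, S}.
Reachable from S after that: {C, S}.
Removed useless symbols: {B} and every production mentioning them.

S -> c | c C; C -> b | c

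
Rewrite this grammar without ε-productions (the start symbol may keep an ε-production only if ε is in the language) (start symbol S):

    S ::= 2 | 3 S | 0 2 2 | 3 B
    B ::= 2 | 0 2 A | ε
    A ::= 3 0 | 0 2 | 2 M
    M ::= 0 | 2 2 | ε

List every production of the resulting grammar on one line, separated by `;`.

S ::= 2 | 3 S | 0 2 2 | 3 B | 3; B ::= 2 | 0 2 A; A ::= 3 0 | 0 2 | 2 M | 2; M ::= 0 | 2 2

Nullable nonterminals: {B, M}.
ε ∉ L(G), so no ε-production is kept.
Expand every rule over subsets of its nullable positions: S → 3 B gives 3 B | 3. A → 2 M gives 2 M | 2.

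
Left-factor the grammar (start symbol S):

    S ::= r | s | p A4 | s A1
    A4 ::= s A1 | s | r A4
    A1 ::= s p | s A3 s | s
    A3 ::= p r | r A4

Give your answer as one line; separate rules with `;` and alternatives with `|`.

S ::= r | p A4 | s S'; A4 ::= r A4 | s A4'; A1 ::= s A1'; A3 ::= p r | r A4; S' ::= ε | A1; A4' ::= A1 | ε; A1' ::= p | A3 s | ε

S has alternatives sharing prefix 's': factor to S → s S' with S' → ε | A1.
A4 has alternatives sharing prefix 's': factor to A4 → s A4' with A4' → A1 | ε.
A1 has alternatives sharing prefix 's': factor to A1 → s A1' with A1' → p | A3 s | ε.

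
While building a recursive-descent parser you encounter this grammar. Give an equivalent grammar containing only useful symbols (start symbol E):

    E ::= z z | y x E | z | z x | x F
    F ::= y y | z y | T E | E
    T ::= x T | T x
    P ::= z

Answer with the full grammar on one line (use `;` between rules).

E ::= z z | y x E | z | z x | x F; F ::= y y | z y | E

Generating nonterminals: {E, F, P}.
Reachable from E after that: {E, F}.
Removed useless symbols: {P, T} and every production mentioning them.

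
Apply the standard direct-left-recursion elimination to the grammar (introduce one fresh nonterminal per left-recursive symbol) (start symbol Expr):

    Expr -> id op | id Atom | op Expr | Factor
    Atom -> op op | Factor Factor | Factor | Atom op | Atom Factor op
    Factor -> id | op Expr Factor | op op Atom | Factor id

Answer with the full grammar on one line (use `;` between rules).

Expr -> id op | id Atom | op Expr | Factor; Atom -> op op Atom1 | Factor Factor Atom1 | Factor Atom1; Factor -> id Factor1 | op Expr Factor Factor1 | op op Atom Factor1; Atom1 -> op Atom1 | Factor op Atom1 | ε; Factor1 -> id Factor1 | ε

Left recursion appears on Atom, Factor.
For Atom: α = {op, Factor op}, β = {op op, Factor Factor, Factor}. Rewrite as Atom → β Atom1 and Atom1 → α Atom1 | ε.
For Factor: α = {id}, β = {id, op Expr Factor, op op Atom}. Rewrite as Factor → β Factor1 and Factor1 → α Factor1 | ε.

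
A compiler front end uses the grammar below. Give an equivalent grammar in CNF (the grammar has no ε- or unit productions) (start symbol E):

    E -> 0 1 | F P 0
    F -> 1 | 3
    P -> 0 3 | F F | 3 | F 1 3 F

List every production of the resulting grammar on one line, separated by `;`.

Introduce a nonterminal for each terminal appearing in a rule of length ≥ 2: X1 → 0, X2 → 1, X3 → 3.
Binarize each right-hand side of length ≥ 3 by chaining fresh nonterminals (Y1, Y2, …): affected rules were E → F P X1; P → F X2 X3 F.

E -> X1 X2 | F Y1; F -> 1 | 3; P -> X1 X3 | F F | 3 | F Y2; X1 -> 0; X2 -> 1; X3 -> 3; Y1 -> P X1; Y2 -> X2 Y3; Y3 -> X3 F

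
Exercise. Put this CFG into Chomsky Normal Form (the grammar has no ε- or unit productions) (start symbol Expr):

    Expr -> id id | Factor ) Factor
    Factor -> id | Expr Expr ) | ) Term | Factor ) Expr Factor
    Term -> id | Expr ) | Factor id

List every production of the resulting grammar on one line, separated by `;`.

Introduce a nonterminal for each terminal appearing in a rule of length ≥ 2: X1 → id, X2 → ).
Binarize each right-hand side of length ≥ 3 by chaining fresh nonterminals (Y1, Y2, …): affected rules were Expr → Factor X2 Factor; Factor → Expr Expr X2; Factor → Factor X2 Expr Factor.

Expr -> X1 X1 | Factor Y1; Factor -> id | Expr Y2 | X2 Term | Factor Y3; Term -> id | Expr X2 | Factor X1; X1 -> id; X2 -> ); Y1 -> X2 Factor; Y2 -> Expr X2; Y3 -> X2 Y4; Y4 -> Expr Factor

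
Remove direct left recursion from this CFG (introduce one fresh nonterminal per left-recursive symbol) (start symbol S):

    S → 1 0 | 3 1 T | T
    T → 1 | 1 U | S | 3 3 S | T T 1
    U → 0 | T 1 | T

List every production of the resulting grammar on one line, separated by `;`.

S → 1 0 | 3 1 T | T; T → 1 T' | 1 U T' | S T' | 3 3 S T'; U → 0 | T 1 | T; T' → T 1 T' | eps

Left recursion appears on T.
For T: α = {T 1}, β = {1, 1 U, S, 3 3 S}. Rewrite as T → β T' and T' → α T' | ε.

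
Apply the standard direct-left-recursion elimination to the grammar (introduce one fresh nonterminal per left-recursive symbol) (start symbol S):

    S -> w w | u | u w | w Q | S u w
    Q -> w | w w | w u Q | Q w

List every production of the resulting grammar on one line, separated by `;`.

Left recursion appears on S, Q.
For S: α = {u w}, β = {w w, u, u w, w Q}. Rewrite as S → β S' and S' → α S' | ε.
For Q: α = {w}, β = {w, w w, w u Q}. Rewrite as Q → β Q' and Q' → α Q' | ε.

S -> w w S' | u S' | u w S' | w Q S'; Q -> w Q' | w w Q' | w u Q Q'; S' -> u w S' | ε; Q' -> w Q' | ε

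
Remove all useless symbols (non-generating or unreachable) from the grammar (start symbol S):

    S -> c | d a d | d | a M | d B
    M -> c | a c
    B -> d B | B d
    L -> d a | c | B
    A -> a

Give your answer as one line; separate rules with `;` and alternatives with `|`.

S -> c | d a d | d | a M; M -> c | a c

Generating nonterminals: {A, L, M, S}.
Reachable from S after that: {M, S}.
Removed useless symbols: {A, B, L} and every production mentioning them.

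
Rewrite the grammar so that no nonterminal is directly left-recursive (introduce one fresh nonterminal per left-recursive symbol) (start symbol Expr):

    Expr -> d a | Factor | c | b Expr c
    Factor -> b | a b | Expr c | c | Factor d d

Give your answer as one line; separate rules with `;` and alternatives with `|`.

Directly left-recursive nonterminal: Factor.
For Factor: α = {d d}, β = {b, a b, Expr c, c}. Rewrite as Factor → β Factor1 and Factor1 → α Factor1 | ε.

Expr -> d a | Factor | c | b Expr c; Factor -> b Factor1 | a b Factor1 | Expr c Factor1 | c Factor1; Factor1 -> d d Factor1 | ε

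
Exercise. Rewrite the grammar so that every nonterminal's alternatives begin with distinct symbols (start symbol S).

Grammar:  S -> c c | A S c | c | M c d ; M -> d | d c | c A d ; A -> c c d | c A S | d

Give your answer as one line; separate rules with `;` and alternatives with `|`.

S has alternatives sharing prefix 'c': factor to S → c S' with S' → c | ε.
M has alternatives sharing prefix 'd': factor to M → d M' with M' → ε | c.
A has alternatives sharing prefix 'c': factor to A → c A' with A' → c d | A S.

S -> A S c | M c d | c S'; M -> c A d | d M'; A -> d | c A'; S' -> c | ε; M' -> ε | c; A' -> c d | A S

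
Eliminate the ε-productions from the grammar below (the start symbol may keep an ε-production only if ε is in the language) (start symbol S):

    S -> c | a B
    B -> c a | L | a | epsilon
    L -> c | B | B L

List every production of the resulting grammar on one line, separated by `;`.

S -> c | a B | a; B -> c a | L | a; L -> c | B | B L

The nullable symbols are {B, L}.
ε ∉ L(G), so no ε-production is kept.
Expand every rule over subsets of its nullable positions: S → a B gives a B | a.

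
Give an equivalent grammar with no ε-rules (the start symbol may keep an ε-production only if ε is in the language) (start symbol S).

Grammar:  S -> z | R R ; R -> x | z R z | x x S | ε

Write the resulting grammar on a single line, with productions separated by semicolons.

Nullable set = {R, S}.
ε ∈ L(G) since S is nullable, so keep S → ε.
Add the nullable-subset variants: S → R R gives R R | R. R → z R z gives z R z | z z. R → x x S gives x x S | x x.

S -> z | R R | R | ε; R -> x | z R z | z z | x x S | x x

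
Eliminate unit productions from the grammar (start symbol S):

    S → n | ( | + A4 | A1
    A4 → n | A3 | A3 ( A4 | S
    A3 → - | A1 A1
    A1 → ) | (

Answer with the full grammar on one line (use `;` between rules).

S → ) | ( | n | + A4; A4 → n | A3 ( A4 | ) | ( | + A4 | - | A1 A1; A3 → - | A1 A1; A1 → ) | (

Unit pairs: A4 ⇒* {A1, A3, S}; S ⇒* {A1}.
For every A with A ⇒* B via unit rules, add B's non-unit alternatives to A; then delete every rule of the form X → Y.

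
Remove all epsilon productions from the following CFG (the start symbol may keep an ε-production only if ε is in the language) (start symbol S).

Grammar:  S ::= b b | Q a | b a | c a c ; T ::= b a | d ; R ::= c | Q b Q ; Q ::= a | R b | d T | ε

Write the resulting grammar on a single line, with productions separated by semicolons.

S ::= b b | Q a | a | b a | c a c; T ::= b a | d; R ::= c | Q b Q | Q b | b Q | b; Q ::= a | R b | d T

Nullable set = {Q}.
ε ∉ L(G), so no ε-production is kept.
For each production, add variants omitting each subset of nullable occurrences: S → Q a gives Q a | a. R → Q b Q gives Q b Q | Q b | b Q | b.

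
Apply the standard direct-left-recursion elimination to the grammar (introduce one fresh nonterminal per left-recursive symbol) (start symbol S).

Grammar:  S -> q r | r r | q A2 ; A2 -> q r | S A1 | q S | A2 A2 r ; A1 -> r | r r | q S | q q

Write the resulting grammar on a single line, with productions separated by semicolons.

Directly left-recursive nonterminal: A2.
For A2: α = {A2 r}, β = {q r, S A1, q S}. Rewrite as A2 → β A2' and A2' → α A2' | ε.

S -> q r | r r | q A2; A2 -> q r A2' | S A1 A2' | q S A2'; A1 -> r | r r | q S | q q; A2' -> A2 r A2' | ε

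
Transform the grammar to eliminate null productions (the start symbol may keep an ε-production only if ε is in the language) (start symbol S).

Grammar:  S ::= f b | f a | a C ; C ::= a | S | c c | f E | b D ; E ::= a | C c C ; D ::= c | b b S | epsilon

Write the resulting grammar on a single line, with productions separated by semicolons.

Nullable set = {D}.
ε ∉ L(G), so no ε-production is kept.
Add the nullable-subset variants: C → b D gives b D | b.

S ::= f b | f a | a C; C ::= a | S | c c | f E | b D | b; E ::= a | C c C; D ::= c | b b S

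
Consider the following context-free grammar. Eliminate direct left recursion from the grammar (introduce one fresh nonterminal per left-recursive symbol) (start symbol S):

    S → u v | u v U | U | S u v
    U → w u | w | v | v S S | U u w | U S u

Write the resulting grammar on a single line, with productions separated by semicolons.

S → u v S' | u v U S' | U S'; U → w u U' | w U' | v U' | v S S U'; S' → u v S' | ε; U' → u w U' | S u U' | ε

Left recursion appears on S, U.
For S: α = {u v}, β = {u v, u v U, U}. Rewrite as S → β S' and S' → α S' | ε.
For U: α = {u w, S u}, β = {w u, w, v, v S S}. Rewrite as U → β U' and U' → α U' | ε.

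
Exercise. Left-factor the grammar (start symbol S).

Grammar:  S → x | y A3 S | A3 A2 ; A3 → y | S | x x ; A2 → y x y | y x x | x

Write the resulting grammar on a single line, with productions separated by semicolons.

S → x | y A3 S | A3 A2; A3 → y | S | x x; A2 → x | y x A2'; A2' → y | x

A2 has alternatives sharing prefix 'y x': factor to A2 → y x A2' with A2' → y | x.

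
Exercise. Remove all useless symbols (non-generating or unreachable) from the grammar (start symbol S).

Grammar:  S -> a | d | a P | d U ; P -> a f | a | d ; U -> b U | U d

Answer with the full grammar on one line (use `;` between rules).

Generating nonterminals: {P, S}.
Reachable from S after that: {P, S}.
Removed useless symbols: {U} and every production mentioning them.

S -> a | d | a P; P -> a f | a | d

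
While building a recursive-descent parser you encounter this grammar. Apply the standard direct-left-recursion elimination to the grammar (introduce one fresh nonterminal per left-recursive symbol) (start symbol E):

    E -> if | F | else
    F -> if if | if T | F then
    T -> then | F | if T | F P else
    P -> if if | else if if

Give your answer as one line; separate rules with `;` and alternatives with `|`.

F is directly left-recursive.
For F: α = {then}, β = {if if, if T}. Rewrite as F → β F' and F' → α F' | ε.

E -> if | F | else; F -> if if F' | if T F'; T -> then | F | if T | F P else; P -> if if | else if if; F' -> then F' | ε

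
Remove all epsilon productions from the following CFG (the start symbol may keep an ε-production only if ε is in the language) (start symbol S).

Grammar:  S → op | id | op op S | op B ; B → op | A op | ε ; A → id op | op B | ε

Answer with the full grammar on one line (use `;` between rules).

S → op | id | op op S | op B; B → op | A op; A → id op | op B | op

Nullable nonterminals: {A, B}.
ε ∉ L(G), so no ε-production is kept.
For each production, add variants omitting each subset of nullable occurrences: A → op B gives op B | op.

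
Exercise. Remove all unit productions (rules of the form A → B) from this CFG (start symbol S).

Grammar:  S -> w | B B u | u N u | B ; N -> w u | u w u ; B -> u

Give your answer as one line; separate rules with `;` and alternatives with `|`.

S -> u | w | B B u | u N u; N -> w u | u w u; B -> u

Unit pairs: S ⇒* {B}.
Replace each nonterminal's rules with the union of the non-unit rules of every nonterminal it unit-derives.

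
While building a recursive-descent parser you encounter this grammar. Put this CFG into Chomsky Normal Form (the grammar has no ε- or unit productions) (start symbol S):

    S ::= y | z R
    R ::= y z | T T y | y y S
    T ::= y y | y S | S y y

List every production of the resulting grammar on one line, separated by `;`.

S ::= y | X1 R; R ::= X2 X1 | T Y1 | X2 Y2; T ::= X2 X2 | X2 S | S Y3; X1 ::= z; X2 ::= y; Y1 ::= T X2; Y2 ::= X2 S; Y3 ::= X2 X2

Introduce a nonterminal for each terminal appearing in a rule of length ≥ 2: X1 → z, X2 → y.
Binarize each right-hand side of length ≥ 3 by chaining fresh nonterminals (Y1, Y2, …): affected rules were R → T T X2; R → X2 X2 S; T → S X2 X2.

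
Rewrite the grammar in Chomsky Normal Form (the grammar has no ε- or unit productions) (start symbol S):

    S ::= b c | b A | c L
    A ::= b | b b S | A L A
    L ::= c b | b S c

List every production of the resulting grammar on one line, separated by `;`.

Introduce a nonterminal for each terminal appearing in a rule of length ≥ 2: X1 → b, X2 → c.
Binarize each right-hand side of length ≥ 3 by chaining fresh nonterminals (Y1, Y2, …): affected rules were A → X1 X1 S; A → A L A; L → X1 S X2.

S ::= X1 X2 | X1 A | X2 L; A ::= b | X1 Y1 | A Y2; L ::= X2 X1 | X1 Y3; X1 ::= b; X2 ::= c; Y1 ::= X1 S; Y2 ::= L A; Y3 ::= S X2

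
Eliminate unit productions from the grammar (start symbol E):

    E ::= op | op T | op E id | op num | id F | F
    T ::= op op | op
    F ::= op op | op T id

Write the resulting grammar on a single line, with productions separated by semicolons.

Unit pairs: E ⇒* {F}.
For each unit pair (A, B), copy every non-unit production of B to A, then drop all unit productions.

E ::= op | op T | op E id | op num | id F | op op | op T id; T ::= op op | op; F ::= op op | op T id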